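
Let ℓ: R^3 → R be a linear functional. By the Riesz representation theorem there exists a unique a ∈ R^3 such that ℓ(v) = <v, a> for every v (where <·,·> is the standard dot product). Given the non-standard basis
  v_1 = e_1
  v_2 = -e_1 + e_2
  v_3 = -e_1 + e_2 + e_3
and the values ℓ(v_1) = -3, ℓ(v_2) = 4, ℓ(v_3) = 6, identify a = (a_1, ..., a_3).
a = (-3, 1, 2)

Write a = (a_1, ..., a_3) in the standard basis. For each basis vector v_i, ℓ(v_i) = <v_i, a> is a linear equation in the a_j's. Collect the n equations into a matrix system V a = ℓ, where row i of V is v_i (expressed in the standard basis). Since V is invertible (lower-triangular with 1s on the diagonal, up to permutation), solve by back-substitution:
  V =
[[1, 0, 0],
 [-1, 1, 0],
 [-1, 1, 1]]
  V a = (-3, 4, 6)
Solving gives a = (-3, 1, 2).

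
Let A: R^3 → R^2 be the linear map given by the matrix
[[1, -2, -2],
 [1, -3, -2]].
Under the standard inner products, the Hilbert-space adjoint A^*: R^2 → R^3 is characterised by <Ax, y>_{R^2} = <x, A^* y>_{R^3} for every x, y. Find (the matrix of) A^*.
A^* = A^T =
[[1, 1],
 [-2, -3],
 [-2, -2]]

For real matrices with standard dot products, the defining identity <Ax, y> = <x, A^* y> gives (Ax)^T y = x^T (A^*) y, i.e. x^T A^T y = x^T (A^*) y. Since this holds for all x, y, we must have A^* = A^T. Therefore
A^* =
[[1, 1],
 [-2, -3],
 [-2, -2]].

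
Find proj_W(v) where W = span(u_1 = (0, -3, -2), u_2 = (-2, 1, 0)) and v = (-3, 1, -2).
proj_W(v) = (-47/14, 2/7, -13/14)

Set up U = [u_1 | ... | u_2] ∈ R^(3×2). The projector onto W = col(U) is P = U (U^T U)^(-1) U^T.
Compute U^T U =
  [13, -3]
  [-3, 5],
and U^T v = (1, 7).
Solve U^T U · c = U^T v for the coefficients: c = (13/28, 47/28). The projection is proj_W(v) = U c.
Check: (v - proj_W(v)) · u_1 = 0  (should be 0).
Check: (v - proj_W(v)) · u_2 = 0  (should be 0).
Result: proj_W(v) = (-47/14, 2/7, -13/14).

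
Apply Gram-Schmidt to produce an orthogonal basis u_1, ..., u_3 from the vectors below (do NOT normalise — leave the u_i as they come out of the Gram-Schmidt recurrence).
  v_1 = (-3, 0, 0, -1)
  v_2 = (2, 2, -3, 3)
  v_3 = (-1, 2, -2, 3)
Orthogonal basis:
  u_1 = (-3, 0, 0, -1)
  u_2 = (-7/10, 2, -3, 21/10)
  u_3 = (-60/179, 18/179, 152/179, 180/179)

Apply the Gram-Schmidt recurrence
  u_1 = v_1
  u_i = v_i − Σ_{j<i} ((v_i · u_j) / (u_j · u_j)) · u_j.

Step by step this gives:
  u_1 = (-3, 0, 0, -1)
  u_2 = (-7/10, 2, -3, 21/10)
  u_3 = (-60/179, 18/179, 152/179, 180/179)

Orthogonality check:
  u_2 · u_1 = 0 (should be 0)
  u_3 · u_1 = 0 (should be 0)
  u_3 · u_2 = 0 (should be 0)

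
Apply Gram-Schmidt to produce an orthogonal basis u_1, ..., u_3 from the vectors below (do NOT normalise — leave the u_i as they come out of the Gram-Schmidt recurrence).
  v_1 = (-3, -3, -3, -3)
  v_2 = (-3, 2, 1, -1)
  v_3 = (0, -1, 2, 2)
Orthogonal basis:
  u_1 = (-3, -3, -3, -3)
  u_2 = (-11/4, 9/4, 5/4, -3/4)
  u_3 = (-58/59, -92/59, 80/59, 70/59)

Apply the Gram-Schmidt recurrence
  u_1 = v_1
  u_i = v_i − Σ_{j<i} ((v_i · u_j) / (u_j · u_j)) · u_j.

Step by step this gives:
  u_1 = (-3, -3, -3, -3)
  u_2 = (-11/4, 9/4, 5/4, -3/4)
  u_3 = (-58/59, -92/59, 80/59, 70/59)

Orthogonality check:
  u_2 · u_1 = 0 (should be 0)
  u_3 · u_1 = 0 (should be 0)
  u_3 · u_2 = 0 (should be 0)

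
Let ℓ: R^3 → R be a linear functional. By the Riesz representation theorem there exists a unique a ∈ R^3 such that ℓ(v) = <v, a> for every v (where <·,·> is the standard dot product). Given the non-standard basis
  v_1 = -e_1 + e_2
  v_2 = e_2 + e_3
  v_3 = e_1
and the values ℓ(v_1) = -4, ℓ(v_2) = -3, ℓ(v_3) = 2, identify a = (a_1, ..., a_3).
a = (2, -2, -1)

Write a = (a_1, ..., a_3) in the standard basis. For each basis vector v_i, ℓ(v_i) = <v_i, a> is a linear equation in the a_j's. Collect the n equations into a matrix system V a = ℓ, where row i of V is v_i (expressed in the standard basis). Since V is invertible (lower-triangular with 1s on the diagonal, up to permutation), solve by back-substitution:
  V =
[[-1, 1, 0],
 [0, 1, 1],
 [1, 0, 0]]
  V a = (-4, -3, 2)
Solving gives a = (2, -2, -1).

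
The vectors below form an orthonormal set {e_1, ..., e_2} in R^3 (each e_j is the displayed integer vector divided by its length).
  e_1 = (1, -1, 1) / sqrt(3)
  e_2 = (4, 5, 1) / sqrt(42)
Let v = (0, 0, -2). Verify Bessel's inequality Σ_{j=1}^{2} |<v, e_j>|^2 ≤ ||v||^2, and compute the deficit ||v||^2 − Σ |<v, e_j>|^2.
Σ |<v, e_j>|^2 = 10/7; ||v||^2 = 4; deficit = 18/7

Write each e_j = u_j / sqrt(<u_j, u_j>) where u_j is the displayed integer vector. Then <v, e_j> = <v, u_j> / sqrt(<u_j, u_j>), so |<v, e_j>|^2 = <v, u_j>^2 / <u_j, u_j>.
Coefficients: <v, e_1> = -2/sqrt(3), <v, e_2> = -2/sqrt(42).
Square and sum: Σ |<v, e_j>|^2 = 10/7.
Compute ||v||^2 = v·v = 4.
Deficit = 4 − 10/7 = 18/7 ≥ 0, confirming Bessel's inequality. (The deficit equals ||v − Σ <v,e_j> e_j||^2, the squared distance from v to span{e_j}.)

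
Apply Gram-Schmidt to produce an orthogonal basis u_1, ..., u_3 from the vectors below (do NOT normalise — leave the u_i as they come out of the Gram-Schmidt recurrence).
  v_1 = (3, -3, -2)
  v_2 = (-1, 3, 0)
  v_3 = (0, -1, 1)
Orthogonal basis:
  u_1 = (3, -3, -2)
  u_2 = (7/11, 15/11, -12/11)
  u_3 = (6/19, 2/19, 6/19)

Apply the Gram-Schmidt recurrence
  u_1 = v_1
  u_i = v_i − Σ_{j<i} ((v_i · u_j) / (u_j · u_j)) · u_j.

Step by step this gives:
  u_1 = (3, -3, -2)
  u_2 = (7/11, 15/11, -12/11)
  u_3 = (6/19, 2/19, 6/19)

Orthogonality check:
  u_2 · u_1 = 0 (should be 0)
  u_3 · u_1 = 0 (should be 0)
  u_3 · u_2 = 0 (should be 0)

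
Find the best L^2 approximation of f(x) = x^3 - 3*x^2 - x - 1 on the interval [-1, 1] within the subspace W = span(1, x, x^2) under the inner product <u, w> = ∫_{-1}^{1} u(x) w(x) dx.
g(x) = -3*x^2 - 2*x/5 - 1

The best approximation g ∈ W is the orthogonal projection of f onto W. Writing g = a_0 + a_1 x + a_2 x^2, the coefficients solve the normal equations G · a = b where
  G_{ij} = <φ_i, φ_j> and b_i = <f, φ_i>, with φ_0 = 1, φ_1 = x, φ_2 = x^2.
G =
  [2, 0, 2/3]
  [0, 2/3, 0]
  [2/3, 0, 2/5],
b = (-4, -4/15, -28/15).
Solving gives a_0 = -1, a_1 = -2/5, a_2 = -3, so
  g(x) = -3*x^2 - 2*x/5 - 1.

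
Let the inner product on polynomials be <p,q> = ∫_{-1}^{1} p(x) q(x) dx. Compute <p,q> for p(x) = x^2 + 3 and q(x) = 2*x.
<p,q> = 0

Expand the product: p(x)·q(x) = 2*x^3 + 6*x.
∫_{-1}^{1} of each monomial x^k gives [2/(k+1) if k even, 0 if k odd]. Integrating term-by-term (or equivalently evaluating the antiderivative F(x) = x^4/2 + 3*x^2 at the endpoints):
  F(1) − F(−1) = 7/2 − (7/2) = 0.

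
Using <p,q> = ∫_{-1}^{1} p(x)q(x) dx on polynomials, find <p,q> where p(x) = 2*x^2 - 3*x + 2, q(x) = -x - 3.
<p,q> = -14

Expand the product: p(x)·q(x) = -2*x^3 - 3*x^2 + 7*x - 6.
∫_{-1}^{1} of each monomial x^k gives [2/(k+1) if k even, 0 if k odd]. Integrating term-by-term (or equivalently evaluating the antiderivative F(x) = -x^4/2 - x^3 + 7*x^2/2 - 6*x at the endpoints):
  F(1) − F(−1) = -4 − (10) = -14.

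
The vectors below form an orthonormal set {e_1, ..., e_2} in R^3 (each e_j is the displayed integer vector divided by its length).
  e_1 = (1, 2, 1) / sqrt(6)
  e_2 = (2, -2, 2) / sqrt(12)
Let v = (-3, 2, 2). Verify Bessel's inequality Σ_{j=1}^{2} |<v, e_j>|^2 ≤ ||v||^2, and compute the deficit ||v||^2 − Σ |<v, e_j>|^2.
Σ |<v, e_j>|^2 = 9/2; ||v||^2 = 17; deficit = 25/2

Write each e_j = u_j / sqrt(<u_j, u_j>) where u_j is the displayed integer vector. Then <v, e_j> = <v, u_j> / sqrt(<u_j, u_j>), so |<v, e_j>|^2 = <v, u_j>^2 / <u_j, u_j>.
Coefficients: <v, e_1> = 3/sqrt(6), <v, e_2> = -6/sqrt(12).
Square and sum: Σ |<v, e_j>|^2 = 9/2.
Compute ||v||^2 = v·v = 17.
Deficit = 17 − 9/2 = 25/2 ≥ 0, confirming Bessel's inequality. (The deficit equals ||v − Σ <v,e_j> e_j||^2, the squared distance from v to span{e_j}.)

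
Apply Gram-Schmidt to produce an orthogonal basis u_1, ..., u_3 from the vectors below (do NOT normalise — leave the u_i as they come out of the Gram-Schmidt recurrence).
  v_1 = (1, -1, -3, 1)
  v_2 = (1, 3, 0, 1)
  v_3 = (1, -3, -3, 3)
Orthogonal basis:
  u_1 = (1, -1, -3, 1)
  u_2 = (13/12, 35/12, -1/4, 13/12)
  u_3 = (4/131, -90/131, 120/131, 266/131)

Apply the Gram-Schmidt recurrence
  u_1 = v_1
  u_i = v_i − Σ_{j<i} ((v_i · u_j) / (u_j · u_j)) · u_j.

Step by step this gives:
  u_1 = (1, -1, -3, 1)
  u_2 = (13/12, 35/12, -1/4, 13/12)
  u_3 = (4/131, -90/131, 120/131, 266/131)

Orthogonality check:
  u_2 · u_1 = 0 (should be 0)
  u_3 · u_1 = 0 (should be 0)
  u_3 · u_2 = 0 (should be 0)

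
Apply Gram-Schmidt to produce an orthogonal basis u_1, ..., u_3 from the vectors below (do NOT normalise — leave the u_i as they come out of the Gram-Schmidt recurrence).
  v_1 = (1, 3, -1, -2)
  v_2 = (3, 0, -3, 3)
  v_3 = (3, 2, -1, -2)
Orthogonal basis:
  u_1 = (1, 3, -1, -2)
  u_2 = (3, 0, -3, 3)
  u_3 = (7/5, -4/5, 3/5, -4/5)

Apply the Gram-Schmidt recurrence
  u_1 = v_1
  u_i = v_i − Σ_{j<i} ((v_i · u_j) / (u_j · u_j)) · u_j.

Step by step this gives:
  u_1 = (1, 3, -1, -2)
  u_2 = (3, 0, -3, 3)
  u_3 = (7/5, -4/5, 3/5, -4/5)

Orthogonality check:
  u_2 · u_1 = 0 (should be 0)
  u_3 · u_1 = 0 (should be 0)
  u_3 · u_2 = 0 (should be 0)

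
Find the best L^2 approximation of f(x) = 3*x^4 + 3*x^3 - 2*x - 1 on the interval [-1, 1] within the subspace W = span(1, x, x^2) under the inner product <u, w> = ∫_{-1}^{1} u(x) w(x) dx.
g(x) = 18*x^2/7 - x/5 - 44/35

The best approximation g ∈ W is the orthogonal projection of f onto W. Writing g = a_0 + a_1 x + a_2 x^2, the coefficients solve the normal equations G · a = b where
  G_{ij} = <φ_i, φ_j> and b_i = <f, φ_i>, with φ_0 = 1, φ_1 = x, φ_2 = x^2.
G =
  [2, 0, 2/3]
  [0, 2/3, 0]
  [2/3, 0, 2/5],
b = (-4/5, -2/15, 4/21).
Solving gives a_0 = -44/35, a_1 = -1/5, a_2 = 18/7, so
  g(x) = 18*x^2/7 - x/5 - 44/35.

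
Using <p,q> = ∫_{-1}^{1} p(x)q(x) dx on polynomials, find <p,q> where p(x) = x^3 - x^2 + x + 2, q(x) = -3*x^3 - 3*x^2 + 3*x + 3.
<p,q> = 292/35

Expand the product: p(x)·q(x) = -3*x^6 + 3*x^4 - 9*x^3 - 6*x^2 + 9*x + 6.
∫_{-1}^{1} of each monomial x^k gives [2/(k+1) if k even, 0 if k odd]. Integrating term-by-term (or equivalently evaluating the antiderivative F(x) = -3*x^7/7 + 3*x^5/5 - 9*x^4/4 - 2*x^3 + 9*x^2/2 + 6*x at the endpoints):
  F(1) − F(−1) = 899/140 − (-269/140) = 292/35.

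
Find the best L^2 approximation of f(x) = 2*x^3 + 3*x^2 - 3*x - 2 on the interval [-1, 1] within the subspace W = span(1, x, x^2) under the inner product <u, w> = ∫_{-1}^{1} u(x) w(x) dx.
g(x) = 3*x^2 - 9*x/5 - 2

The best approximation g ∈ W is the orthogonal projection of f onto W. Writing g = a_0 + a_1 x + a_2 x^2, the coefficients solve the normal equations G · a = b where
  G_{ij} = <φ_i, φ_j> and b_i = <f, φ_i>, with φ_0 = 1, φ_1 = x, φ_2 = x^2.
G =
  [2, 0, 2/3]
  [0, 2/3, 0]
  [2/3, 0, 2/5],
b = (-2, -6/5, -2/15).
Solving gives a_0 = -2, a_1 = -9/5, a_2 = 3, so
  g(x) = 3*x^2 - 9*x/5 - 2.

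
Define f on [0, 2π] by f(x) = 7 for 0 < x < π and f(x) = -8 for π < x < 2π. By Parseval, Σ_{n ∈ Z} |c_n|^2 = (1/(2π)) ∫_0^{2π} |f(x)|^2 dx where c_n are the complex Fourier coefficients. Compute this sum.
Σ |c_n|^2 = 113/2

Parseval equates the L^2 energy of f (normalised by 1/(2π)) with the ℓ^2 sum of its Fourier coefficients: (1/(2π)) ∫_0^{2π} |f|^2 = Σ |c_n|^2.
Compute the left side: (1/(2π)) [∫_0^π 7^2 dx + ∫_π^{2π} (-8)^2 dx] = (1/(2π)) · (49π + 64π) = (49 + 64)/2 = 113/2.
So Σ_{n ∈ Z} |c_n|^2 = 113/2.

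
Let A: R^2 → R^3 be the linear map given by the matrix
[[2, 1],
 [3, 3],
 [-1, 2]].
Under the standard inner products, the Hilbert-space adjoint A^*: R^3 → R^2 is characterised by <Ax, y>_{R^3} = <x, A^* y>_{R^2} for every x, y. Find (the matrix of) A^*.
A^* = A^T =
[[2, 3, -1],
 [1, 3, 2]]

For real matrices with standard dot products, the defining identity <Ax, y> = <x, A^* y> gives (Ax)^T y = x^T (A^*) y, i.e. x^T A^T y = x^T (A^*) y. Since this holds for all x, y, we must have A^* = A^T. Therefore
A^* =
[[2, 3, -1],
 [1, 3, 2]].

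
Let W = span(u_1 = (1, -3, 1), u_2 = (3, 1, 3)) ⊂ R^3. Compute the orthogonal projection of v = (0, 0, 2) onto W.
proj_W(v) = (1, 0, 1)

Set up U = [u_1 | ... | u_2] ∈ R^(3×2). The projector onto W = col(U) is P = U (U^T U)^(-1) U^T.
Compute U^T U =
  [11, 3]
  [3, 19],
and U^T v = (2, 6).
Solve U^T U · c = U^T v for the coefficients: c = (1/10, 3/10). The projection is proj_W(v) = U c.
Check: (v - proj_W(v)) · u_1 = 0  (should be 0).
Check: (v - proj_W(v)) · u_2 = 0  (should be 0).
Result: proj_W(v) = (1, 0, 1).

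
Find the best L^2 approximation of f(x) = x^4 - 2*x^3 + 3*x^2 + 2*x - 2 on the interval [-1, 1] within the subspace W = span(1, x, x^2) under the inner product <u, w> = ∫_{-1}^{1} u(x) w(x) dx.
g(x) = 27*x^2/7 + 4*x/5 - 73/35

The best approximation g ∈ W is the orthogonal projection of f onto W. Writing g = a_0 + a_1 x + a_2 x^2, the coefficients solve the normal equations G · a = b where
  G_{ij} = <φ_i, φ_j> and b_i = <f, φ_i>, with φ_0 = 1, φ_1 = x, φ_2 = x^2.
G =
  [2, 0, 2/3]
  [0, 2/3, 0]
  [2/3, 0, 2/5],
b = (-8/5, 8/15, 16/105).
Solving gives a_0 = -73/35, a_1 = 4/5, a_2 = 27/7, so
  g(x) = 27*x^2/7 + 4*x/5 - 73/35.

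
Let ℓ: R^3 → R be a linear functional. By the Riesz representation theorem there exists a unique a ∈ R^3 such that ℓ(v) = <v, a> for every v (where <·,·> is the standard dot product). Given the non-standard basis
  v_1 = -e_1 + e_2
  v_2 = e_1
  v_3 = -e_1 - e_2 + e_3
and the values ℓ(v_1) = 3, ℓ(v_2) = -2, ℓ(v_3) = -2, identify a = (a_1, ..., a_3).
a = (-2, 1, -3)

Write a = (a_1, ..., a_3) in the standard basis. For each basis vector v_i, ℓ(v_i) = <v_i, a> is a linear equation in the a_j's. Collect the n equations into a matrix system V a = ℓ, where row i of V is v_i (expressed in the standard basis). Since V is invertible (lower-triangular with 1s on the diagonal, up to permutation), solve by back-substitution:
  V =
[[-1, 1, 0],
 [1, 0, 0],
 [-1, -1, 1]]
  V a = (3, -2, -2)
Solving gives a = (-2, 1, -3).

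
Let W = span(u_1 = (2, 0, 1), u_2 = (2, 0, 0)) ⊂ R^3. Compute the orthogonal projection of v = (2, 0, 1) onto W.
proj_W(v) = (2, 0, 1)

Set up U = [u_1 | ... | u_2] ∈ R^(3×2). The projector onto W = col(U) is P = U (U^T U)^(-1) U^T.
Compute U^T U =
  [5, 4]
  [4, 4],
and U^T v = (5, 4).
Solve U^T U · c = U^T v for the coefficients: c = (1, 0). The projection is proj_W(v) = U c.
Check: (v - proj_W(v)) · u_1 = 0  (should be 0).
Check: (v - proj_W(v)) · u_2 = 0  (should be 0).
Result: proj_W(v) = (2, 0, 1).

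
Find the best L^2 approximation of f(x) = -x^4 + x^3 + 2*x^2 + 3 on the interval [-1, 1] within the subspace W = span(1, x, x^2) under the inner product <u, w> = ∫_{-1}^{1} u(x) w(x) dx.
g(x) = 8*x^2/7 + 3*x/5 + 108/35

The best approximation g ∈ W is the orthogonal projection of f onto W. Writing g = a_0 + a_1 x + a_2 x^2, the coefficients solve the normal equations G · a = b where
  G_{ij} = <φ_i, φ_j> and b_i = <f, φ_i>, with φ_0 = 1, φ_1 = x, φ_2 = x^2.
G =
  [2, 0, 2/3]
  [0, 2/3, 0]
  [2/3, 0, 2/5],
b = (104/15, 2/5, 88/35).
Solving gives a_0 = 108/35, a_1 = 3/5, a_2 = 8/7, so
  g(x) = 8*x^2/7 + 3*x/5 + 108/35.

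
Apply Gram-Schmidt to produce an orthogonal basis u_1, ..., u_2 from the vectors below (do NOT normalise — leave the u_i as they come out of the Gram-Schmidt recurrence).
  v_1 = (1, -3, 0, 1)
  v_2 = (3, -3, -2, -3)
Orthogonal basis:
  u_1 = (1, -3, 0, 1)
  u_2 = (24/11, -6/11, -2, -42/11)

Apply the Gram-Schmidt recurrence
  u_1 = v_1
  u_i = v_i − Σ_{j<i} ((v_i · u_j) / (u_j · u_j)) · u_j.

Step by step this gives:
  u_1 = (1, -3, 0, 1)
  u_2 = (24/11, -6/11, -2, -42/11)

Orthogonality check:
  u_2 · u_1 = 0 (should be 0)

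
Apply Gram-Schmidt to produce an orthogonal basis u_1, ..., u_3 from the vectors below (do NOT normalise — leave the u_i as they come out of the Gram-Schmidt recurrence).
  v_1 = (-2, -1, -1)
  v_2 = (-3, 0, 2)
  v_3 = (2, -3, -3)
Orthogonal basis:
  u_1 = (-2, -1, -1)
  u_2 = (-5/3, 2/3, 8/3)
  u_3 = (16/31, -56/31, 24/31)

Apply the Gram-Schmidt recurrence
  u_1 = v_1
  u_i = v_i − Σ_{j<i} ((v_i · u_j) / (u_j · u_j)) · u_j.

Step by step this gives:
  u_1 = (-2, -1, -1)
  u_2 = (-5/3, 2/3, 8/3)
  u_3 = (16/31, -56/31, 24/31)

Orthogonality check:
  u_2 · u_1 = 0 (should be 0)
  u_3 · u_1 = 0 (should be 0)
  u_3 · u_2 = 0 (should be 0)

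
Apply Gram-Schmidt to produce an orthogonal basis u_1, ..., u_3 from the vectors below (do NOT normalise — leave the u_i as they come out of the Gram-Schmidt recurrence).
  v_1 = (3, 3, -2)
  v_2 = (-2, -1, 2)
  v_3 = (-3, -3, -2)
Orthogonal basis:
  u_1 = (3, 3, -2)
  u_2 = (-5/22, 17/22, 9/11)
  u_3 = (-48/29, 24/29, -36/29)

Apply the Gram-Schmidt recurrence
  u_1 = v_1
  u_i = v_i − Σ_{j<i} ((v_i · u_j) / (u_j · u_j)) · u_j.

Step by step this gives:
  u_1 = (3, 3, -2)
  u_2 = (-5/22, 17/22, 9/11)
  u_3 = (-48/29, 24/29, -36/29)

Orthogonality check:
  u_2 · u_1 = 0 (should be 0)
  u_3 · u_1 = 0 (should be 0)
  u_3 · u_2 = 0 (should be 0)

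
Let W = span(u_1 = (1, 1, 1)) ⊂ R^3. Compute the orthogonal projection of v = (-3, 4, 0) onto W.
proj_W(v) = (1/3, 1/3, 1/3)

Set up U = [u_1 | ... | u_1] ∈ R^(3×1). The projector onto W = col(U) is P = U (U^T U)^(-1) U^T.
Compute U^T U =
  [3],
and U^T v = (1).
Solve U^T U · c = U^T v for the coefficients: c = (1/3). The projection is proj_W(v) = U c.
Check: (v - proj_W(v)) · u_1 = 0  (should be 0).
Result: proj_W(v) = (1/3, 1/3, 1/3).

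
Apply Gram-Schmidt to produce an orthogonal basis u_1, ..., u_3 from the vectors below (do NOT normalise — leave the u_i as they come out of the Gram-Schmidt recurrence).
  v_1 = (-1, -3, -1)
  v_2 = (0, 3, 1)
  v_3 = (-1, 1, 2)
Orthogonal basis:
  u_1 = (-1, -3, -1)
  u_2 = (-10/11, 3/11, 1/11)
  u_3 = (0, -1/2, 3/2)

Apply the Gram-Schmidt recurrence
  u_1 = v_1
  u_i = v_i − Σ_{j<i} ((v_i · u_j) / (u_j · u_j)) · u_j.

Step by step this gives:
  u_1 = (-1, -3, -1)
  u_2 = (-10/11, 3/11, 1/11)
  u_3 = (0, -1/2, 3/2)

Orthogonality check:
  u_2 · u_1 = 0 (should be 0)
  u_3 · u_1 = 0 (should be 0)
  u_3 · u_2 = 0 (should be 0)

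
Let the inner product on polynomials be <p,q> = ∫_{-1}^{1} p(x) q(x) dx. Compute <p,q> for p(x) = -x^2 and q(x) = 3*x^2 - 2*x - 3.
<p,q> = 4/5

Expand the product: p(x)·q(x) = -3*x^4 + 2*x^3 + 3*x^2.
∫_{-1}^{1} of each monomial x^k gives [2/(k+1) if k even, 0 if k odd]. Integrating term-by-term (or equivalently evaluating the antiderivative F(x) = -3*x^5/5 + x^4/2 + x^3 at the endpoints):
  F(1) − F(−1) = 9/10 − (1/10) = 4/5.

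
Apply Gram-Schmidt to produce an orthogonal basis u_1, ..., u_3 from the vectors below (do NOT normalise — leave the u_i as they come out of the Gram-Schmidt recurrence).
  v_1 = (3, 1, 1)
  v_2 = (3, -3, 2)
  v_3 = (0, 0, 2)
Orthogonal basis:
  u_1 = (3, 1, 1)
  u_2 = (9/11, -41/11, 14/11)
  u_3 = (-60/89, 36/89, 144/89)

Apply the Gram-Schmidt recurrence
  u_1 = v_1
  u_i = v_i − Σ_{j<i} ((v_i · u_j) / (u_j · u_j)) · u_j.

Step by step this gives:
  u_1 = (3, 1, 1)
  u_2 = (9/11, -41/11, 14/11)
  u_3 = (-60/89, 36/89, 144/89)

Orthogonality check:
  u_2 · u_1 = 0 (should be 0)
  u_3 · u_1 = 0 (should be 0)
  u_3 · u_2 = 0 (should be 0)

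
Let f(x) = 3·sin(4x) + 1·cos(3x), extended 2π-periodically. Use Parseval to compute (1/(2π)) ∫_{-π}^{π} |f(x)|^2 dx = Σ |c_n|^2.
Σ |c_n|^2 = 5

Expand |f|^2 and use orthogonality of {sin(nx), cos(mx)} on [-π, π]:
  ∫_{-π}^{π} sin(nx)^2 dx = π, ∫ cos(mx)^2 dx = π, and cross terms integrate to 0.
So ∫_{-π}^{π} f(x)^2 dx = 3^2 · π + 1^2 · π = (9 + 1)π.
Divide by 2π: (9 + 1)/2 = 5.
By Parseval, this equals Σ |c_n|^2.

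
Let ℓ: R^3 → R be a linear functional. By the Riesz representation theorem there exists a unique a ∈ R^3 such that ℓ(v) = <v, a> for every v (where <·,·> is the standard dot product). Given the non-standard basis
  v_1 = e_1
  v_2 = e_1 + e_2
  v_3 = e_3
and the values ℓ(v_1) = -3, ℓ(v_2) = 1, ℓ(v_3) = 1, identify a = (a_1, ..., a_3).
a = (-3, 4, 1)

Write a = (a_1, ..., a_3) in the standard basis. For each basis vector v_i, ℓ(v_i) = <v_i, a> is a linear equation in the a_j's. Collect the n equations into a matrix system V a = ℓ, where row i of V is v_i (expressed in the standard basis). Since V is invertible (lower-triangular with 1s on the diagonal, up to permutation), solve by back-substitution:
  V =
[[1, 0, 0],
 [1, 1, 0],
 [0, 0, 1]]
  V a = (-3, 1, 1)
Solving gives a = (-3, 4, 1).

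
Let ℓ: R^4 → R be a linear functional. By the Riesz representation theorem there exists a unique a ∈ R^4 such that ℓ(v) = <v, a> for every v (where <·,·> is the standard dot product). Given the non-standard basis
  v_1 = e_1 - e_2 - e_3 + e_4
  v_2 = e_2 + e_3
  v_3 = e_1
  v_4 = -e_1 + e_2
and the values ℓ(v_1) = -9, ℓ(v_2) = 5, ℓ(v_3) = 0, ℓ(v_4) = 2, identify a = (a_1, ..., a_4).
a = (0, 2, 3, -4)

Write a = (a_1, ..., a_4) in the standard basis. For each basis vector v_i, ℓ(v_i) = <v_i, a> is a linear equation in the a_j's. Collect the n equations into a matrix system V a = ℓ, where row i of V is v_i (expressed in the standard basis). Since V is invertible (lower-triangular with 1s on the diagonal, up to permutation), solve by back-substitution:
  V =
[[1, -1, -1, 1],
 [0, 1, 1, 0],
 [1, 0, 0, 0],
 [-1, 1, 0, 0]]
  V a = (-9, 5, 0, 2)
Solving gives a = (0, 2, 3, -4).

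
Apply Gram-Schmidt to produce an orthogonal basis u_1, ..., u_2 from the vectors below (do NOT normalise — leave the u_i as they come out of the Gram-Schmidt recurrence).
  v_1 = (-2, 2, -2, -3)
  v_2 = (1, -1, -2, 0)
Orthogonal basis:
  u_1 = (-2, 2, -2, -3)
  u_2 = (1, -1, -2, 0)

Apply the Gram-Schmidt recurrence
  u_1 = v_1
  u_i = v_i − Σ_{j<i} ((v_i · u_j) / (u_j · u_j)) · u_j.

Step by step this gives:
  u_1 = (-2, 2, -2, -3)
  u_2 = (1, -1, -2, 0)

Orthogonality check:
  u_2 · u_1 = 0 (should be 0)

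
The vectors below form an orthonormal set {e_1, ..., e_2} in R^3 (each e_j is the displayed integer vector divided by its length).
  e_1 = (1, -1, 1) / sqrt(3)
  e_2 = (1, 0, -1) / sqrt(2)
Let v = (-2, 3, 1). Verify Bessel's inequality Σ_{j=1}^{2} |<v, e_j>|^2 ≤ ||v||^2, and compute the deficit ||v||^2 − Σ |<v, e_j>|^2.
Σ |<v, e_j>|^2 = 59/6; ||v||^2 = 14; deficit = 25/6

Write each e_j = u_j / sqrt(<u_j, u_j>) where u_j is the displayed integer vector. Then <v, e_j> = <v, u_j> / sqrt(<u_j, u_j>), so |<v, e_j>|^2 = <v, u_j>^2 / <u_j, u_j>.
Coefficients: <v, e_1> = -4/sqrt(3), <v, e_2> = -3/sqrt(2).
Square and sum: Σ |<v, e_j>|^2 = 59/6.
Compute ||v||^2 = v·v = 14.
Deficit = 14 − 59/6 = 25/6 ≥ 0, confirming Bessel's inequality. (The deficit equals ||v − Σ <v,e_j> e_j||^2, the squared distance from v to span{e_j}.)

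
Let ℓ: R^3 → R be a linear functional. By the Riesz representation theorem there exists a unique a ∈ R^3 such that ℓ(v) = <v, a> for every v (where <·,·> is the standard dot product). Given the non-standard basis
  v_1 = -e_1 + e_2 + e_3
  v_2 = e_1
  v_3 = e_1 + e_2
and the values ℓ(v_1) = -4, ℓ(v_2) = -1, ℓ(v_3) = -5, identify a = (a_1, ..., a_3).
a = (-1, -4, -1)

Write a = (a_1, ..., a_3) in the standard basis. For each basis vector v_i, ℓ(v_i) = <v_i, a> is a linear equation in the a_j's. Collect the n equations into a matrix system V a = ℓ, where row i of V is v_i (expressed in the standard basis). Since V is invertible (lower-triangular with 1s on the diagonal, up to permutation), solve by back-substitution:
  V =
[[-1, 1, 1],
 [1, 0, 0],
 [1, 1, 0]]
  V a = (-4, -1, -5)
Solving gives a = (-1, -4, -1).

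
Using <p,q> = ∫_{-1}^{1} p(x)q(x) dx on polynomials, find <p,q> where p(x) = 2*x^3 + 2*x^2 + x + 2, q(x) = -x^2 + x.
<p,q> = -2/3

Expand the product: p(x)·q(x) = -2*x^5 + x^3 - x^2 + 2*x.
∫_{-1}^{1} of each monomial x^k gives [2/(k+1) if k even, 0 if k odd]. Integrating term-by-term (or equivalently evaluating the antiderivative F(x) = -x^6/3 + x^4/4 - x^3/3 + x^2 at the endpoints):
  F(1) − F(−1) = 7/12 − (5/4) = -2/3.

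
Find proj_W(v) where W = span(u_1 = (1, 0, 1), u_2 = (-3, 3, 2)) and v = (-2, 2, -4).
proj_W(v) = (-134/43, 6/43, -124/43)

Set up U = [u_1 | ... | u_2] ∈ R^(3×2). The projector onto W = col(U) is P = U (U^T U)^(-1) U^T.
Compute U^T U =
  [2, -1]
  [-1, 22],
and U^T v = (-6, 4).
Solve U^T U · c = U^T v for the coefficients: c = (-128/43, 2/43). The projection is proj_W(v) = U c.
Check: (v - proj_W(v)) · u_1 = 0  (should be 0).
Check: (v - proj_W(v)) · u_2 = 0  (should be 0).
Result: proj_W(v) = (-134/43, 6/43, -124/43).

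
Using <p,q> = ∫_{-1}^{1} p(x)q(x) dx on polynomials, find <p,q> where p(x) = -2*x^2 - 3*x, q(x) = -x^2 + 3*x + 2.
<p,q> = -118/15

Expand the product: p(x)·q(x) = 2*x^4 - 3*x^3 - 13*x^2 - 6*x.
∫_{-1}^{1} of each monomial x^k gives [2/(k+1) if k even, 0 if k odd]. Integrating term-by-term (or equivalently evaluating the antiderivative F(x) = 2*x^5/5 - 3*x^4/4 - 13*x^3/3 - 3*x^2 at the endpoints):
  F(1) − F(−1) = -461/60 − (11/60) = -118/15.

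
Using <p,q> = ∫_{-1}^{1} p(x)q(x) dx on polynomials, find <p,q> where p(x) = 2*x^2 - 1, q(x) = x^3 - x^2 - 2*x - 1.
<p,q> = 8/15

Expand the product: p(x)·q(x) = 2*x^5 - 2*x^4 - 5*x^3 - x^2 + 2*x + 1.
∫_{-1}^{1} of each monomial x^k gives [2/(k+1) if k even, 0 if k odd]. Integrating term-by-term (or equivalently evaluating the antiderivative F(x) = x^6/3 - 2*x^5/5 - 5*x^4/4 - x^3/3 + x^2 + x at the endpoints):
  F(1) − F(−1) = 7/20 − (-11/60) = 8/15.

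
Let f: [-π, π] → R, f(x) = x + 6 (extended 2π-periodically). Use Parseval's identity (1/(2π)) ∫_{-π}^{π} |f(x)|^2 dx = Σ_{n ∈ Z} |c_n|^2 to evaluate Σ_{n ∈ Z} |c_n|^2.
Σ |c_n|^2 = π^2/3 + 36

Expand and integrate term by term over [-π, π]:
  ∫ (x)^2 dx = 1·(2π^3/3); ∫ 2·1·(6)·x dx = 0 (odd integrand); ∫ 6^2 dx = 36·2π.
So (1/(2π)) ∫_{-π}^{π} (x + 6)^2 dx = 1π^2/3 + 36 = π^2/3 + 36.
Parseval ⇒ Σ |c_n|^2 = π^2/3 + 36.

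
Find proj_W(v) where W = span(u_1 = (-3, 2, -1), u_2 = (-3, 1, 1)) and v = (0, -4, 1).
proj_W(v) = (7/6, -5/3, 13/6)

Set up U = [u_1 | ... | u_2] ∈ R^(3×2). The projector onto W = col(U) is P = U (U^T U)^(-1) U^T.
Compute U^T U =
  [14, 10]
  [10, 11],
and U^T v = (-9, -3).
Solve U^T U · c = U^T v for the coefficients: c = (-23/18, 8/9). The projection is proj_W(v) = U c.
Check: (v - proj_W(v)) · u_1 = 0  (should be 0).
Check: (v - proj_W(v)) · u_2 = 0  (should be 0).
Result: proj_W(v) = (7/6, -5/3, 13/6).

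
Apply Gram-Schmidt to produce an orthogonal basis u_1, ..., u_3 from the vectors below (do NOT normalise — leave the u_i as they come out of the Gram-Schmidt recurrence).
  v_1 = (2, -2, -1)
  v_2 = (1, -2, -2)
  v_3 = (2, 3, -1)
Orthogonal basis:
  u_1 = (2, -2, -1)
  u_2 = (-7/9, -2/9, -10/9)
  u_3 = (30/17, 45/17, -30/17)

Apply the Gram-Schmidt recurrence
  u_1 = v_1
  u_i = v_i − Σ_{j<i} ((v_i · u_j) / (u_j · u_j)) · u_j.

Step by step this gives:
  u_1 = (2, -2, -1)
  u_2 = (-7/9, -2/9, -10/9)
  u_3 = (30/17, 45/17, -30/17)

Orthogonality check:
  u_2 · u_1 = 0 (should be 0)
  u_3 · u_1 = 0 (should be 0)
  u_3 · u_2 = 0 (should be 0)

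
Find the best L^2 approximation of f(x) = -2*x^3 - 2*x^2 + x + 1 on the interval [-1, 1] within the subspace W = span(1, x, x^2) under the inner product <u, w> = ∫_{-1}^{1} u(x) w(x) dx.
g(x) = -2*x^2 - x/5 + 1

The best approximation g ∈ W is the orthogonal projection of f onto W. Writing g = a_0 + a_1 x + a_2 x^2, the coefficients solve the normal equations G · a = b where
  G_{ij} = <φ_i, φ_j> and b_i = <f, φ_i>, with φ_0 = 1, φ_1 = x, φ_2 = x^2.
G =
  [2, 0, 2/3]
  [0, 2/3, 0]
  [2/3, 0, 2/5],
b = (2/3, -2/15, -2/15).
Solving gives a_0 = 1, a_1 = -1/5, a_2 = -2, so
  g(x) = -2*x^2 - x/5 + 1.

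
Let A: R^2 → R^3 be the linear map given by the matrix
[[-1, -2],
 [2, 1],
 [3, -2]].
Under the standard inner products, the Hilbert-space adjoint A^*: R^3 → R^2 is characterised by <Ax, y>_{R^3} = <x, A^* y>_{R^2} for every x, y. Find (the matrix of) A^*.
A^* = A^T =
[[-1, 2, 3],
 [-2, 1, -2]]

For real matrices with standard dot products, the defining identity <Ax, y> = <x, A^* y> gives (Ax)^T y = x^T (A^*) y, i.e. x^T A^T y = x^T (A^*) y. Since this holds for all x, y, we must have A^* = A^T. Therefore
A^* =
[[-1, 2, 3],
 [-2, 1, -2]].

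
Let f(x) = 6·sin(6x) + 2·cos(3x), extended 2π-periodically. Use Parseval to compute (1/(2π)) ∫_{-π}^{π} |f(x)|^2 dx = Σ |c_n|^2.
Σ |c_n|^2 = 20

Expand |f|^2 and use orthogonality of {sin(nx), cos(mx)} on [-π, π]:
  ∫_{-π}^{π} sin(nx)^2 dx = π, ∫ cos(mx)^2 dx = π, and cross terms integrate to 0.
So ∫_{-π}^{π} f(x)^2 dx = 6^2 · π + 2^2 · π = (36 + 4)π.
Divide by 2π: (36 + 4)/2 = 20.
By Parseval, this equals Σ |c_n|^2.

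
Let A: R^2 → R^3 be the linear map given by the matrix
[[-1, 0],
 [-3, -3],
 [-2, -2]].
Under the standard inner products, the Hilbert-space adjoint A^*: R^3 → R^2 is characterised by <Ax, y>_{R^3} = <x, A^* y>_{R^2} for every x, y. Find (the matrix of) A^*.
A^* = A^T =
[[-1, -3, -2],
 [0, -3, -2]]

For real matrices with standard dot products, the defining identity <Ax, y> = <x, A^* y> gives (Ax)^T y = x^T (A^*) y, i.e. x^T A^T y = x^T (A^*) y. Since this holds for all x, y, we must have A^* = A^T. Therefore
A^* =
[[-1, -3, -2],
 [0, -3, -2]].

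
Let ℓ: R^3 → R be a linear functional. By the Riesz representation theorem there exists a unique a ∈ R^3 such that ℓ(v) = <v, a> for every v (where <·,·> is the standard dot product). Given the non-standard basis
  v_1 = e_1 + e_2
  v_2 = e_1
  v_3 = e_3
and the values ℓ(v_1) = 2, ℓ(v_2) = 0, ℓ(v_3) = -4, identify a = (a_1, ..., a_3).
a = (0, 2, -4)

Write a = (a_1, ..., a_3) in the standard basis. For each basis vector v_i, ℓ(v_i) = <v_i, a> is a linear equation in the a_j's. Collect the n equations into a matrix system V a = ℓ, where row i of V is v_i (expressed in the standard basis). Since V is invertible (lower-triangular with 1s on the diagonal, up to permutation), solve by back-substitution:
  V =
[[1, 1, 0],
 [1, 0, 0],
 [0, 0, 1]]
  V a = (2, 0, -4)
Solving gives a = (0, 2, -4).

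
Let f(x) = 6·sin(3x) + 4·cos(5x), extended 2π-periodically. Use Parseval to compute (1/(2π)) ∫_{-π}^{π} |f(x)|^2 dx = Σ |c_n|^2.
Σ |c_n|^2 = 26

Expand |f|^2 and use orthogonality of {sin(nx), cos(mx)} on [-π, π]:
  ∫_{-π}^{π} sin(nx)^2 dx = π, ∫ cos(mx)^2 dx = π, and cross terms integrate to 0.
So ∫_{-π}^{π} f(x)^2 dx = 6^2 · π + 4^2 · π = (36 + 16)π.
Divide by 2π: (36 + 16)/2 = 26.
By Parseval, this equals Σ |c_n|^2.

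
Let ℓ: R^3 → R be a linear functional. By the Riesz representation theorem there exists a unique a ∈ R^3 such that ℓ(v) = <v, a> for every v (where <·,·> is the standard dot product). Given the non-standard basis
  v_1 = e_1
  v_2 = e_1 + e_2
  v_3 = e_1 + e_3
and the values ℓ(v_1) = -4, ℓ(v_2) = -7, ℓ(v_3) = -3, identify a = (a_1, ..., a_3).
a = (-4, -3, 1)

Write a = (a_1, ..., a_3) in the standard basis. For each basis vector v_i, ℓ(v_i) = <v_i, a> is a linear equation in the a_j's. Collect the n equations into a matrix system V a = ℓ, where row i of V is v_i (expressed in the standard basis). Since V is invertible (lower-triangular with 1s on the diagonal, up to permutation), solve by back-substitution:
  V =
[[1, 0, 0],
 [1, 1, 0],
 [1, 0, 1]]
  V a = (-4, -7, -3)
Solving gives a = (-4, -3, 1).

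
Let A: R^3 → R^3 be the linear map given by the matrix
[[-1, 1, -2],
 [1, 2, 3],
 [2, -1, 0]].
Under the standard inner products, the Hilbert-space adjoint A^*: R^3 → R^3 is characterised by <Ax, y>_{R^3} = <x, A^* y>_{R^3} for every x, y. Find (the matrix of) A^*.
A^* = A^T =
[[-1, 1, 2],
 [1, 2, -1],
 [-2, 3, 0]]

For real matrices with standard dot products, the defining identity <Ax, y> = <x, A^* y> gives (Ax)^T y = x^T (A^*) y, i.e. x^T A^T y = x^T (A^*) y. Since this holds for all x, y, we must have A^* = A^T. Therefore
A^* =
[[-1, 1, 2],
 [1, 2, -1],
 [-2, 3, 0]].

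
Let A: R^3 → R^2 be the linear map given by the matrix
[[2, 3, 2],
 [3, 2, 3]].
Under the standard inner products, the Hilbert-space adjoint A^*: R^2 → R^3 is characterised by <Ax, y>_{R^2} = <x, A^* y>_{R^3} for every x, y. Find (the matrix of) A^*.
A^* = A^T =
[[2, 3],
 [3, 2],
 [2, 3]]

For real matrices with standard dot products, the defining identity <Ax, y> = <x, A^* y> gives (Ax)^T y = x^T (A^*) y, i.e. x^T A^T y = x^T (A^*) y. Since this holds for all x, y, we must have A^* = A^T. Therefore
A^* =
[[2, 3],
 [3, 2],
 [2, 3]].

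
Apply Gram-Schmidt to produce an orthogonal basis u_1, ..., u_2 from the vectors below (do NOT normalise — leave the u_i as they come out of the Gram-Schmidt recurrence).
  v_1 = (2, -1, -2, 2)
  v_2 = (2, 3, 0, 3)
Orthogonal basis:
  u_1 = (2, -1, -2, 2)
  u_2 = (12/13, 46/13, 14/13, 25/13)

Apply the Gram-Schmidt recurrence
  u_1 = v_1
  u_i = v_i − Σ_{j<i} ((v_i · u_j) / (u_j · u_j)) · u_j.

Step by step this gives:
  u_1 = (2, -1, -2, 2)
  u_2 = (12/13, 46/13, 14/13, 25/13)

Orthogonality check:
  u_2 · u_1 = 0 (should be 0)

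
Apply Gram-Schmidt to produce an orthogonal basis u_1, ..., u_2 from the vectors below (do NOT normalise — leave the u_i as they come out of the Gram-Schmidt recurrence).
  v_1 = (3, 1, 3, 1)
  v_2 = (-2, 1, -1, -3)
Orthogonal basis:
  u_1 = (3, 1, 3, 1)
  u_2 = (-7/20, 31/20, 13/20, -49/20)

Apply the Gram-Schmidt recurrence
  u_1 = v_1
  u_i = v_i − Σ_{j<i} ((v_i · u_j) / (u_j · u_j)) · u_j.

Step by step this gives:
  u_1 = (3, 1, 3, 1)
  u_2 = (-7/20, 31/20, 13/20, -49/20)

Orthogonality check:
  u_2 · u_1 = 0 (should be 0)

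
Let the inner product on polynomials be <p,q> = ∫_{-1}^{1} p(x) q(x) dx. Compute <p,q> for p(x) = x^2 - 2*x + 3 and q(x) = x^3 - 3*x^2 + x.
<p,q> = -28/3

Expand the product: p(x)·q(x) = x^5 - 5*x^4 + 10*x^3 - 11*x^2 + 3*x.
∫_{-1}^{1} of each monomial x^k gives [2/(k+1) if k even, 0 if k odd]. Integrating term-by-term (or equivalently evaluating the antiderivative F(x) = x^6/6 - x^5 + 5*x^4/2 - 11*x^3/3 + 3*x^2/2 at the endpoints):
  F(1) − F(−1) = -1/2 − (53/6) = -28/3.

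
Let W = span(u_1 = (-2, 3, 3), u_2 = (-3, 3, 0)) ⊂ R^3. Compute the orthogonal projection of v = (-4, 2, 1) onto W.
proj_W(v) = (-55/19, 59/19, 12/19)

Set up U = [u_1 | ... | u_2] ∈ R^(3×2). The projector onto W = col(U) is P = U (U^T U)^(-1) U^T.
Compute U^T U =
  [22, 15]
  [15, 18],
and U^T v = (17, 18).
Solve U^T U · c = U^T v for the coefficients: c = (4/19, 47/57). The projection is proj_W(v) = U c.
Check: (v - proj_W(v)) · u_1 = 0  (should be 0).
Check: (v - proj_W(v)) · u_2 = 0  (should be 0).
Result: proj_W(v) = (-55/19, 59/19, 12/19).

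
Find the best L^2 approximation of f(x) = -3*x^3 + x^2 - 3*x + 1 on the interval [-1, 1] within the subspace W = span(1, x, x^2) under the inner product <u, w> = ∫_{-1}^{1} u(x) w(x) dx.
g(x) = x^2 - 24*x/5 + 1

The best approximation g ∈ W is the orthogonal projection of f onto W. Writing g = a_0 + a_1 x + a_2 x^2, the coefficients solve the normal equations G · a = b where
  G_{ij} = <φ_i, φ_j> and b_i = <f, φ_i>, with φ_0 = 1, φ_1 = x, φ_2 = x^2.
G =
  [2, 0, 2/3]
  [0, 2/3, 0]
  [2/3, 0, 2/5],
b = (8/3, -16/5, 16/15).
Solving gives a_0 = 1, a_1 = -24/5, a_2 = 1, so
  g(x) = x^2 - 24*x/5 + 1.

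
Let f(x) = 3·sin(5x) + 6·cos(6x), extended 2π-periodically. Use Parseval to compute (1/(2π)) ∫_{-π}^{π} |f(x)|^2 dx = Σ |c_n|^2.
Σ |c_n|^2 = 45/2

Expand |f|^2 and use orthogonality of {sin(nx), cos(mx)} on [-π, π]:
  ∫_{-π}^{π} sin(nx)^2 dx = π, ∫ cos(mx)^2 dx = π, and cross terms integrate to 0.
So ∫_{-π}^{π} f(x)^2 dx = 3^2 · π + 6^2 · π = (9 + 36)π.
Divide by 2π: (9 + 36)/2 = 45/2.
By Parseval, this equals Σ |c_n|^2.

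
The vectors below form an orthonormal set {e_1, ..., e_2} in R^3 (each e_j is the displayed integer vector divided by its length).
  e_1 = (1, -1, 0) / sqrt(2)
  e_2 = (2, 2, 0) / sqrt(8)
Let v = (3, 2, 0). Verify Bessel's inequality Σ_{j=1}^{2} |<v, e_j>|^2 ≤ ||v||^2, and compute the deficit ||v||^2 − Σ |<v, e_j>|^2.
Σ |<v, e_j>|^2 = 13; ||v||^2 = 13; deficit = 0

Write each e_j = u_j / sqrt(<u_j, u_j>) where u_j is the displayed integer vector. Then <v, e_j> = <v, u_j> / sqrt(<u_j, u_j>), so |<v, e_j>|^2 = <v, u_j>^2 / <u_j, u_j>.
Coefficients: <v, e_1> = 1/sqrt(2), <v, e_2> = 10/sqrt(8).
Square and sum: Σ |<v, e_j>|^2 = 13.
Compute ||v||^2 = v·v = 13.
Deficit = 13 − 13 = 0 ≥ 0, confirming Bessel's inequality. (The deficit equals ||v − Σ <v,e_j> e_j||^2, the squared distance from v to span{e_j}.)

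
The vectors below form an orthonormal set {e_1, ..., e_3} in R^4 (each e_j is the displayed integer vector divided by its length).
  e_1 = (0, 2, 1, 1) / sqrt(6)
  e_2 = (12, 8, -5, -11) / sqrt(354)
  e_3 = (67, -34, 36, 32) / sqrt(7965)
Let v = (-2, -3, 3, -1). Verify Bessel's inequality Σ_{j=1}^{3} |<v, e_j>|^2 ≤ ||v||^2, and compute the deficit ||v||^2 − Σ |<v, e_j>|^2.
Σ |<v, e_j>|^2 = 1424/135; ||v||^2 = 23; deficit = 1681/135

Write each e_j = u_j / sqrt(<u_j, u_j>) where u_j is the displayed integer vector. Then <v, e_j> = <v, u_j> / sqrt(<u_j, u_j>), so |<v, e_j>|^2 = <v, u_j>^2 / <u_j, u_j>.
Coefficients: <v, e_1> = -4/sqrt(6), <v, e_2> = -52/sqrt(354), <v, e_3> = 44/sqrt(7965).
Square and sum: Σ |<v, e_j>|^2 = 1424/135.
Compute ||v||^2 = v·v = 23.
Deficit = 23 − 1424/135 = 1681/135 ≥ 0, confirming Bessel's inequality. (The deficit equals ||v − Σ <v,e_j> e_j||^2, the squared distance from v to span{e_j}.)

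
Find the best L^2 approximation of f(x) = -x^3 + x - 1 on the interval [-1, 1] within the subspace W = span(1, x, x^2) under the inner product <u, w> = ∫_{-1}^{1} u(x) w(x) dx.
g(x) = 2*x/5 - 1

The best approximation g ∈ W is the orthogonal projection of f onto W. Writing g = a_0 + a_1 x + a_2 x^2, the coefficients solve the normal equations G · a = b where
  G_{ij} = <φ_i, φ_j> and b_i = <f, φ_i>, with φ_0 = 1, φ_1 = x, φ_2 = x^2.
G =
  [2, 0, 2/3]
  [0, 2/3, 0]
  [2/3, 0, 2/5],
b = (-2, 4/15, -2/3).
Solving gives a_0 = -1, a_1 = 2/5, a_2 = 0, so
  g(x) = 2*x/5 - 1.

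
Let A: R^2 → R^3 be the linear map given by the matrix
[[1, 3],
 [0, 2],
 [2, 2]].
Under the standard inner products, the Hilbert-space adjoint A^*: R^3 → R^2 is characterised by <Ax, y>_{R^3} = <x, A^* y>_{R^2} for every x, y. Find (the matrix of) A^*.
A^* = A^T =
[[1, 0, 2],
 [3, 2, 2]]

For real matrices with standard dot products, the defining identity <Ax, y> = <x, A^* y> gives (Ax)^T y = x^T (A^*) y, i.e. x^T A^T y = x^T (A^*) y. Since this holds for all x, y, we must have A^* = A^T. Therefore
A^* =
[[1, 0, 2],
 [3, 2, 2]].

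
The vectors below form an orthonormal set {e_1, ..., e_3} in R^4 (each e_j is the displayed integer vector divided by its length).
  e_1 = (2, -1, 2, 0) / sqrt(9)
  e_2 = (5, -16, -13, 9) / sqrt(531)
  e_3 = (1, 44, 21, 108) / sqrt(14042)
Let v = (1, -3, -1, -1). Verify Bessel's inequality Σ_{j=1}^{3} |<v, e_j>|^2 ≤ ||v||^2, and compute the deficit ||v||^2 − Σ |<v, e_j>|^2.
Σ |<v, e_j>|^2 = 1420/119; ||v||^2 = 12; deficit = 8/119

Write each e_j = u_j / sqrt(<u_j, u_j>) where u_j is the displayed integer vector. Then <v, e_j> = <v, u_j> / sqrt(<u_j, u_j>), so |<v, e_j>|^2 = <v, u_j>^2 / <u_j, u_j>.
Coefficients: <v, e_1> = 3/sqrt(9), <v, e_2> = 57/sqrt(531), <v, e_3> = -260/sqrt(14042).
Square and sum: Σ |<v, e_j>|^2 = 1420/119.
Compute ||v||^2 = v·v = 12.
Deficit = 12 − 1420/119 = 8/119 ≥ 0, confirming Bessel's inequality. (The deficit equals ||v − Σ <v,e_j> e_j||^2, the squared distance from v to span{e_j}.)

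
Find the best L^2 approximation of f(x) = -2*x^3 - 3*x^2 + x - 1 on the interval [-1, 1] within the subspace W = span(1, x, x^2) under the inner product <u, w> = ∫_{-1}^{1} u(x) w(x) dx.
g(x) = -3*x^2 - x/5 - 1

The best approximation g ∈ W is the orthogonal projection of f onto W. Writing g = a_0 + a_1 x + a_2 x^2, the coefficients solve the normal equations G · a = b where
  G_{ij} = <φ_i, φ_j> and b_i = <f, φ_i>, with φ_0 = 1, φ_1 = x, φ_2 = x^2.
G =
  [2, 0, 2/3]
  [0, 2/3, 0]
  [2/3, 0, 2/5],
b = (-4, -2/15, -28/15).
Solving gives a_0 = -1, a_1 = -1/5, a_2 = -3, so
  g(x) = -3*x^2 - x/5 - 1.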